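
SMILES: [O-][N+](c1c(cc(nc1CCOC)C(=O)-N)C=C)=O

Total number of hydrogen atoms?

Hydrogens are implicit in SMILES; fill each atom to its normal valence:
  4 × C (aromatic): no H
  3 × C: 2 H each → 6
  3 × O: no H
  1 × C: 3 H
  1 × C (aromatic): 1 H
  1 × C: 1 H
  1 × C: no H
  1 × N: 2 H
  1 × N (aromatic): no H
  1 × N (charge +1): no H
  1 × O (charge -1): no H
  Total hydrogens = 13.

13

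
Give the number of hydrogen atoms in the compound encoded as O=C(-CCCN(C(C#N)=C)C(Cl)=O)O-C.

Hydrogens are implicit in SMILES; fill each atom to its normal valence:
  4 × C: 2 H each → 8
  4 × C: no H
  3 × O: no H
  2 × N: no H
  1 × C: 3 H
  1 × Cl: no H
  Total hydrogens = 11.

11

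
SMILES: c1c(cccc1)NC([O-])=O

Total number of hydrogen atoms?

Hydrogens are implicit in SMILES; fill each atom to its normal valence:
  5 × C (aromatic): 1 H each → 5
  1 × C (aromatic): no H
  1 × C: no H
  1 × N: 1 H
  1 × O: no H
  1 × O (charge -1): no H
  Total hydrogens = 6.

6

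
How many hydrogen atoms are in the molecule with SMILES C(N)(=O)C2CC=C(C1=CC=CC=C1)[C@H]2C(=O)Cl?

Hydrogens are implicit in SMILES; fill each atom to its normal valence:
  5 × C (aromatic): 1 H each → 5
  3 × C: 1 H each → 3
  3 × C: no H
  2 × O: no H
  1 × C: 2 H
  1 × C (aromatic): no H
  1 × Cl: no H
  1 × N: 2 H
  Total hydrogens = 12.

12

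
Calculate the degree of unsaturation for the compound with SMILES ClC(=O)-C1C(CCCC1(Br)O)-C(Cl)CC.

2

Molecular formula from the SMILES: C10H15BrCl2O2.
DoU = (2C + 2 + N − H − X)/2 = (2·10 + 2 + 0 − 15 − 3)/2 = 4/2 = 2.
(Structurally: 1 ring(s) + 1 π bond(s) = 2.)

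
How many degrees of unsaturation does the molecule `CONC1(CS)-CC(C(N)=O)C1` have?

Molecular formula from the SMILES: C7H14N2O2S.
DoU = (2C + 2 + N − H − X)/2 = (2·7 + 2 + 2 − 14 − 0)/2 = 4/2 = 2.
(Structurally: 1 ring(s) + 1 π bond(s) = 2.)

2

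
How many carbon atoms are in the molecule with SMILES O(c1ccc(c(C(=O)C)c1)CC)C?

The symbol for carbon appears 11 times in the SMILES. Lowercase c denotes aromatic carbon and counts toward C.

11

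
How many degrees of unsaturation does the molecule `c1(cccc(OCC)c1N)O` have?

4

Molecular formula from the SMILES: C8H11NO2.
DoU = (2C + 2 + N − H − X)/2 = (2·8 + 2 + 1 − 11 − 0)/2 = 8/2 = 4.
(Structurally: 1 ring(s) + 3 π bond(s) = 4.)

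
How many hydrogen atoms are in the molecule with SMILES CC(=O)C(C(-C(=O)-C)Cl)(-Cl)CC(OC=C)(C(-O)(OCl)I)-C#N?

13

Hydrogens are implicit in SMILES; fill each atom to its normal valence:
  6 × C: no H
  4 × O: no H
  3 × Cl: no H
  2 × C: 3 H each → 6
  2 × C: 2 H each → 4
  2 × C: 1 H each → 2
  1 × I: no H
  1 × N: no H
  1 × O: 1 H
  Total hydrogens = 13.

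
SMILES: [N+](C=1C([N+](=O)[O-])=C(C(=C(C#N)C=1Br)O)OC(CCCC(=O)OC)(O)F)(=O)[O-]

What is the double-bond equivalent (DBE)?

9

Molecular formula from the SMILES: C13H11BrFN3O9.
DoU = (2C + 2 + N − H − X)/2 = (2·13 + 2 + 3 − 11 − 2)/2 = 18/2 = 9.
(Structurally: 1 ring(s) + 8 π bond(s) = 9.)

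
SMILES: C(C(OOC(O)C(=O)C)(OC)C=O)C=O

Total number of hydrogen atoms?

Hydrogens are implicit in SMILES; fill each atom to its normal valence:
  6 × O: no H
  3 × C: 1 H each → 3
  2 × C: 3 H each → 6
  2 × C: no H
  1 × C: 2 H
  1 × O: 1 H
  Total hydrogens = 12.

12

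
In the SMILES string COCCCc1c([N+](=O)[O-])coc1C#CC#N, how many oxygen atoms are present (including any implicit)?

The symbol for oxygen appears 4 times in the SMILES.

4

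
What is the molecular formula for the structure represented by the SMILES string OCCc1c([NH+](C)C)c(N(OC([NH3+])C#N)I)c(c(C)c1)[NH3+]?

Heavy atoms from the SMILES: 13 C, 1 I, 5 N, 2 O.
Implicit hydrogens by atom environment:
  5 × C (aromatic): no H
  3 × C: 3 H each → 9
  2 × C: 2 H each → 4
  2 × N (charge +1): 3 H each → 6
  2 × N: no H
  1 × C (aromatic): 1 H
  1 × C: 1 H
  1 × C: no H
  1 × I: no H
  1 × N (charge +1): 1 H
  1 × O: 1 H
  1 × O: no H
  Total hydrogens = 23.
Net charge +3.
Molecular formula: [C13H23IN5O2]3+

[C13H23IN5O2]3+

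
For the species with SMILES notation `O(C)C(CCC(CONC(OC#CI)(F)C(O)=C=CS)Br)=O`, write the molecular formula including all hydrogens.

Heavy atoms from the SMILES: 1 Br, 12 C, 1 F, 1 I, 1 N, 5 O, 1 S.
Implicit hydrogens by atom environment:
  6 × C: no H
  4 × O: no H
  3 × C: 2 H each → 6
  2 × C: 1 H each → 2
  1 × Br: no H
  1 × C: 3 H
  1 × F: no H
  1 × I: no H
  1 × N: 1 H
  1 × O: 1 H
  1 × S: 1 H
  Total hydrogens = 14.
Molecular formula: C12H14BrFINO5S

C12H14BrFINO5S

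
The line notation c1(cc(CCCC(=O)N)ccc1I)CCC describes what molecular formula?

C13H18INO

Heavy atoms from the SMILES: 13 C, 1 I, 1 N, 1 O.
Implicit hydrogens by atom environment:
  5 × C: 2 H each → 10
  3 × C (aromatic): 1 H each → 3
  3 × C (aromatic): no H
  1 × C: 3 H
  1 × C: no H
  1 × I: no H
  1 × N: 2 H
  1 × O: no H
  Total hydrogens = 18.
Molecular formula: C13H18INO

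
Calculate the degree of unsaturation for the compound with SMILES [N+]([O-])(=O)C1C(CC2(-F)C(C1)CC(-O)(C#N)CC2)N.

5

Molecular formula from the SMILES: C11H16FN3O3.
DoU = (2C + 2 + N − H − X)/2 = (2·11 + 2 + 3 − 16 − 1)/2 = 10/2 = 5.
(Structurally: 2 ring(s) + 3 π bond(s) = 5.)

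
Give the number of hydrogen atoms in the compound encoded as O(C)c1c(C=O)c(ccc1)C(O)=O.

Hydrogens are implicit in SMILES; fill each atom to its normal valence:
  3 × C (aromatic): 1 H each → 3
  3 × C (aromatic): no H
  3 × O: no H
  1 × C: 3 H
  1 × C: 1 H
  1 × C: no H
  1 × O: 1 H
  Total hydrogens = 8.

8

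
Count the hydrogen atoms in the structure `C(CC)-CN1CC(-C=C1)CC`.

Hydrogens are implicit in SMILES; fill each atom to its normal valence:
  5 × C: 2 H each → 10
  3 × C: 1 H each → 3
  2 × C: 3 H each → 6
  1 × N: no H
  Total hydrogens = 19.

19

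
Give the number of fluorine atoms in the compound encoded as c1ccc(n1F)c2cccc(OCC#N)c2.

The symbol for fluorine appears 1 time in the SMILES.

1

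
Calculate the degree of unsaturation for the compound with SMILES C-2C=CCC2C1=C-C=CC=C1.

6

Molecular formula from the SMILES: C11H12.
DoU = (2C + 2 + N − H − X)/2 = (2·11 + 2 + 0 − 12 − 0)/2 = 12/2 = 6.
(Structurally: 2 ring(s) + 4 π bond(s) = 6.)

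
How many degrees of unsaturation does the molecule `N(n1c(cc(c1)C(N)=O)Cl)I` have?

4

Molecular formula from the SMILES: C5H5ClIN3O.
DoU = (2C + 2 + N − H − X)/2 = (2·5 + 2 + 3 − 5 − 2)/2 = 8/2 = 4.
(Structurally: 1 ring(s) + 3 π bond(s) = 4.)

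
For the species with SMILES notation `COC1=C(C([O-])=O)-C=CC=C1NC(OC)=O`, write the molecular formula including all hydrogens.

Heavy atoms from the SMILES: 10 C, 1 N, 5 O.
Implicit hydrogens by atom environment:
  4 × O: no H
  3 × C (aromatic): 1 H each → 3
  3 × C (aromatic): no H
  2 × C: 3 H each → 6
  2 × C: no H
  1 × N: 1 H
  1 × O (charge -1): no H
  Total hydrogens = 10.
Net charge -1.
Molecular formula: C10H10NO5-

C10H10NO5-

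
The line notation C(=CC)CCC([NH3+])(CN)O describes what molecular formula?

Heavy atoms from the SMILES: 7 C, 2 N, 1 O.
Implicit hydrogens by atom environment:
  3 × C: 2 H each → 6
  2 × C: 1 H each → 2
  1 × C: 3 H
  1 × C: no H
  1 × N (charge +1): 3 H
  1 × N: 2 H
  1 × O: 1 H
  Total hydrogens = 17.
Net charge +1.
Molecular formula: C7H17N2O+

C7H17N2O+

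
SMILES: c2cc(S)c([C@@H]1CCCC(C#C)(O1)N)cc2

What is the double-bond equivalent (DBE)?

Molecular formula from the SMILES: C13H15NOS.
DoU = (2C + 2 + N − H − X)/2 = (2·13 + 2 + 1 − 15 − 0)/2 = 14/2 = 7.
(Structurally: 2 ring(s) + 5 π bond(s) = 7.)

7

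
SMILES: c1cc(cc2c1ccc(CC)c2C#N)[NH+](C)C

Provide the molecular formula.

C15H17N2+

Heavy atoms from the SMILES: 15 C, 2 N.
Implicit hydrogens by atom environment:
  5 × C (aromatic): 1 H each → 5
  5 × C (aromatic): no H
  3 × C: 3 H each → 9
  1 × C: 2 H
  1 × C: no H
  1 × N (charge +1): 1 H
  1 × N: no H
  Total hydrogens = 17.
Net charge +1.
Molecular formula: C15H17N2+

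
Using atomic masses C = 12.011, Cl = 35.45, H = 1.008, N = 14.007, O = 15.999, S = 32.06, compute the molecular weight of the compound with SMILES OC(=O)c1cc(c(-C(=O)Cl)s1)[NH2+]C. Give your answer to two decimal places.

Molecular formula: C7H7ClNO3S+.
M = 7×12.011 + 1×35.45 + 7×1.008 + 1×14.007 + 3×15.999 + 1×32.06 = 220.65 g/mol.

220.65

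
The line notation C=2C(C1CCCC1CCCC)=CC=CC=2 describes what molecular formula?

C15H22

Heavy atoms from the SMILES: 15 C.
Implicit hydrogens by atom environment:
  6 × C: 2 H each → 12
  5 × C (aromatic): 1 H each → 5
  2 × C: 1 H each → 2
  1 × C: 3 H
  1 × C (aromatic): no H
  Total hydrogens = 22.
Molecular formula: C15H22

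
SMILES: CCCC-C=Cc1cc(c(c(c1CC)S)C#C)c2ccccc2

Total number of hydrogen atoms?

24

Hydrogens are implicit in SMILES; fill each atom to its normal valence:
  6 × C (aromatic): 1 H each → 6
  6 × C (aromatic): no H
  4 × C: 2 H each → 8
  3 × C: 1 H each → 3
  2 × C: 3 H each → 6
  1 × C: no H
  1 × S: 1 H
  Total hydrogens = 24.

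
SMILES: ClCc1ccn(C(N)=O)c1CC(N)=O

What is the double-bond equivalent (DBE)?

Molecular formula from the SMILES: C8H10ClN3O2.
DoU = (2C + 2 + N − H − X)/2 = (2·8 + 2 + 3 − 10 − 1)/2 = 10/2 = 5.
(Structurally: 1 ring(s) + 4 π bond(s) = 5.)

5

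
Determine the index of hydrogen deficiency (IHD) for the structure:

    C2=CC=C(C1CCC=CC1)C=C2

6

Molecular formula from the SMILES: C12H14.
DoU = (2C + 2 + N − H − X)/2 = (2·12 + 2 + 0 − 14 − 0)/2 = 12/2 = 6.
(Structurally: 2 ring(s) + 4 π bond(s) = 6.)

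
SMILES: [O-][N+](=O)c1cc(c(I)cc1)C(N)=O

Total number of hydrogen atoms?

Hydrogens are implicit in SMILES; fill each atom to its normal valence:
  3 × C (aromatic): 1 H each → 3
  3 × C (aromatic): no H
  2 × O: no H
  1 × C: no H
  1 × I: no H
  1 × N: 2 H
  1 × N (charge +1): no H
  1 × O (charge -1): no H
  Total hydrogens = 5.

5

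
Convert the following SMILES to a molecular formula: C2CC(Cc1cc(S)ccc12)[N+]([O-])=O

C10H11NO2S

Heavy atoms from the SMILES: 10 C, 1 N, 2 O, 1 S.
Implicit hydrogens by atom environment:
  3 × C: 2 H each → 6
  3 × C (aromatic): 1 H each → 3
  3 × C (aromatic): no H
  1 × C: 1 H
  1 × N (charge +1): no H
  1 × O: no H
  1 × O (charge -1): no H
  1 × S: 1 H
  Total hydrogens = 11.
Molecular formula: C10H11NO2S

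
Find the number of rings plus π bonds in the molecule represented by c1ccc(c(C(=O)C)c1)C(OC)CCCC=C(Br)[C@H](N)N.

6

Molecular formula from the SMILES: C16H23BrN2O2.
DoU = (2C + 2 + N − H − X)/2 = (2·16 + 2 + 2 − 23 − 1)/2 = 12/2 = 6.
(Structurally: 1 ring(s) + 5 π bond(s) = 6.)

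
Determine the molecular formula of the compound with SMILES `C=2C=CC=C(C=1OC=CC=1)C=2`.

Heavy atoms from the SMILES: 10 C, 1 O.
Implicit hydrogens by atom environment:
  8 × C (aromatic): 1 H each → 8
  2 × C (aromatic): no H
  1 × O (aromatic): no H
  Total hydrogens = 8.
Molecular formula: C10H8O

C10H8O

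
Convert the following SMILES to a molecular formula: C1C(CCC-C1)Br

Heavy atoms from the SMILES: 1 Br, 6 C.
Implicit hydrogens by atom environment:
  5 × C: 2 H each → 10
  1 × Br: no H
  1 × C: 1 H
  Total hydrogens = 11.
Molecular formula: C6H11Br

C6H11Br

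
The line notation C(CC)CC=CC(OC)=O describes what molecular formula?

Heavy atoms from the SMILES: 8 C, 2 O.
Implicit hydrogens by atom environment:
  3 × C: 2 H each → 6
  2 × C: 3 H each → 6
  2 × C: 1 H each → 2
  2 × O: no H
  1 × C: no H
  Total hydrogens = 14.
Molecular formula: C8H14O2

C8H14O2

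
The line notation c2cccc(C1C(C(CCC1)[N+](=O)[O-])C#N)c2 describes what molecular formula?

Heavy atoms from the SMILES: 13 C, 2 N, 2 O.
Implicit hydrogens by atom environment:
  5 × C (aromatic): 1 H each → 5
  3 × C: 2 H each → 6
  3 × C: 1 H each → 3
  1 × C: no H
  1 × C (aromatic): no H
  1 × N: no H
  1 × N (charge +1): no H
  1 × O: no H
  1 × O (charge -1): no H
  Total hydrogens = 14.
Molecular formula: C13H14N2O2

C13H14N2O2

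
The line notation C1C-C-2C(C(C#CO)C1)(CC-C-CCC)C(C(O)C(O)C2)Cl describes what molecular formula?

C18H29ClO3

Heavy atoms from the SMILES: 18 C, 1 Cl, 3 O.
Implicit hydrogens by atom environment:
  9 × C: 2 H each → 18
  5 × C: 1 H each → 5
  3 × C: no H
  3 × O: 1 H each → 3
  1 × C: 3 H
  1 × Cl: no H
  Total hydrogens = 29.
Molecular formula: C18H29ClO3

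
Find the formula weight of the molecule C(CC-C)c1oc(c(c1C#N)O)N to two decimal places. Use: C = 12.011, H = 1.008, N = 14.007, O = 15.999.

180.21

Molecular formula: C9H12N2O2.
M = 9×12.011 + 12×1.008 + 2×14.007 + 2×15.999 = 180.21 g/mol.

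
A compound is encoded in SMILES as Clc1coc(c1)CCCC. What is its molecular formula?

C8H11ClO

Heavy atoms from the SMILES: 8 C, 1 Cl, 1 O.
Implicit hydrogens by atom environment:
  3 × C: 2 H each → 6
  2 × C (aromatic): 1 H each → 2
  2 × C (aromatic): no H
  1 × C: 3 H
  1 × Cl: no H
  1 × O (aromatic): no H
  Total hydrogens = 11.
Molecular formula: C8H11ClO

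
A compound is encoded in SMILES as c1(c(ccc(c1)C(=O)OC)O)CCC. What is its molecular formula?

Heavy atoms from the SMILES: 11 C, 3 O.
Implicit hydrogens by atom environment:
  3 × C (aromatic): 1 H each → 3
  3 × C (aromatic): no H
  2 × C: 3 H each → 6
  2 × C: 2 H each → 4
  2 × O: no H
  1 × C: no H
  1 × O: 1 H
  Total hydrogens = 14.
Molecular formula: C11H14O3

C11H14O3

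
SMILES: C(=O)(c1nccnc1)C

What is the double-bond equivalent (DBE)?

5

Molecular formula from the SMILES: C6H6N2O.
DoU = (2C + 2 + N − H − X)/2 = (2·6 + 2 + 2 − 6 − 0)/2 = 10/2 = 5.
(Structurally: 1 ring(s) + 4 π bond(s) = 5.)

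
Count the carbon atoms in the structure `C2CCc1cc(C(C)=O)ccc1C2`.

The symbol for carbon appears 12 times in the SMILES. Lowercase c denotes aromatic carbon and counts toward C.

12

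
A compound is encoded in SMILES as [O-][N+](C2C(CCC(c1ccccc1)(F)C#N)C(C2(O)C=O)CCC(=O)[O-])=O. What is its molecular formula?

C18H18FN2O6-

Heavy atoms from the SMILES: 18 C, 1 F, 2 N, 6 O.
Implicit hydrogens by atom environment:
  5 × C (aromatic): 1 H each → 5
  4 × C: 2 H each → 8
  4 × C: 1 H each → 4
  4 × C: no H
  3 × O: no H
  2 × O (charge -1): no H
  1 × C (aromatic): no H
  1 × F: no H
  1 × N (charge +1): no H
  1 × N: no H
  1 × O: 1 H
  Total hydrogens = 18.
Net charge -1.
Molecular formula: C18H18FN2O6-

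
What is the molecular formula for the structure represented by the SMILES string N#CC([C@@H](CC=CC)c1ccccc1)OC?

C14H17NO

Heavy atoms from the SMILES: 14 C, 1 N, 1 O.
Implicit hydrogens by atom environment:
  5 × C (aromatic): 1 H each → 5
  4 × C: 1 H each → 4
  2 × C: 3 H each → 6
  1 × C: 2 H
  1 × C: no H
  1 × C (aromatic): no H
  1 × N: no H
  1 × O: no H
  Total hydrogens = 17.
Molecular formula: C14H17NO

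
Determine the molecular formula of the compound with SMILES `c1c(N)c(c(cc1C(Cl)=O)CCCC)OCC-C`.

C14H20ClNO2

Heavy atoms from the SMILES: 14 C, 1 Cl, 1 N, 2 O.
Implicit hydrogens by atom environment:
  5 × C: 2 H each → 10
  4 × C (aromatic): no H
  2 × C: 3 H each → 6
  2 × C (aromatic): 1 H each → 2
  2 × O: no H
  1 × C: no H
  1 × Cl: no H
  1 × N: 2 H
  Total hydrogens = 20.
Molecular formula: C14H20ClNO2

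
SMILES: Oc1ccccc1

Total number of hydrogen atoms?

6

Hydrogens are implicit in SMILES; fill each atom to its normal valence:
  5 × C (aromatic): 1 H each → 5
  1 × C (aromatic): no H
  1 × O: 1 H
  Total hydrogens = 6.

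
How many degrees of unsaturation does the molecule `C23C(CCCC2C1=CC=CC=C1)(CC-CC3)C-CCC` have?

6

Molecular formula from the SMILES: C20H30.
DoU = (2C + 2 + N − H − X)/2 = (2·20 + 2 + 0 − 30 − 0)/2 = 12/2 = 6.
(Structurally: 3 ring(s) + 3 π bond(s) = 6.)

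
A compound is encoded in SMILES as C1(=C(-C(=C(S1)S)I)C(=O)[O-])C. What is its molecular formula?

C6H4IO2S2-

Heavy atoms from the SMILES: 6 C, 1 I, 2 O, 2 S.
Implicit hydrogens by atom environment:
  4 × C (aromatic): no H
  1 × C: 3 H
  1 × C: no H
  1 × I: no H
  1 × O: no H
  1 × O (charge -1): no H
  1 × S: 1 H
  1 × S (aromatic): no H
  Total hydrogens = 4.
Net charge -1.
Molecular formula: C6H4IO2S2-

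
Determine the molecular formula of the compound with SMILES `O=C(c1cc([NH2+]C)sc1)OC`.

Heavy atoms from the SMILES: 7 C, 1 N, 2 O, 1 S.
Implicit hydrogens by atom environment:
  2 × C: 3 H each → 6
  2 × C (aromatic): 1 H each → 2
  2 × C (aromatic): no H
  2 × O: no H
  1 × C: no H
  1 × N (charge +1): 2 H
  1 × S (aromatic): no H
  Total hydrogens = 10.
Net charge +1.
Molecular formula: C7H10NO2S+

C7H10NO2S+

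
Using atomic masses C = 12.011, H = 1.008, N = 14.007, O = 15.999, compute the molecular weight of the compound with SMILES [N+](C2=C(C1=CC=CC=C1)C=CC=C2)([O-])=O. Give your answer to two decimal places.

199.21

Molecular formula: C12H9NO2.
M = 12×12.011 + 9×1.008 + 1×14.007 + 2×15.999 = 199.21 g/mol.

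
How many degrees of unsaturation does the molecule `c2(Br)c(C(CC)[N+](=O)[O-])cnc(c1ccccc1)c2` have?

Molecular formula from the SMILES: C14H13BrN2O2.
DoU = (2C + 2 + N − H − X)/2 = (2·14 + 2 + 2 − 13 − 1)/2 = 18/2 = 9.
(Structurally: 2 ring(s) + 7 π bond(s) = 9.)

9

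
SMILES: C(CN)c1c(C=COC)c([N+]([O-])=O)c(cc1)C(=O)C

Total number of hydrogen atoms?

16

Hydrogens are implicit in SMILES; fill each atom to its normal valence:
  4 × C (aromatic): no H
  3 × O: no H
  2 × C: 3 H each → 6
  2 × C: 2 H each → 4
  2 × C (aromatic): 1 H each → 2
  2 × C: 1 H each → 2
  1 × C: no H
  1 × N: 2 H
  1 × N (charge +1): no H
  1 × O (charge -1): no H
  Total hydrogens = 16.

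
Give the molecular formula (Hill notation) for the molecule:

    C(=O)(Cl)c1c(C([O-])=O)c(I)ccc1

C8H3ClIO3-

Heavy atoms from the SMILES: 8 C, 1 Cl, 1 I, 3 O.
Implicit hydrogens by atom environment:
  3 × C (aromatic): 1 H each → 3
  3 × C (aromatic): no H
  2 × C: no H
  2 × O: no H
  1 × Cl: no H
  1 × I: no H
  1 × O (charge -1): no H
  Total hydrogens = 3.
Net charge -1.
Molecular formula: C8H3ClIO3-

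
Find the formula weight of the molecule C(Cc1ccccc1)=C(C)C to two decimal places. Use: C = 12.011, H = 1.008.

146.23

Molecular formula: C11H14.
M = 11×12.011 + 14×1.008 = 146.23 g/mol.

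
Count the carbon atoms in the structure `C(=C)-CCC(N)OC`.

6

The symbol for carbon appears 6 times in the SMILES.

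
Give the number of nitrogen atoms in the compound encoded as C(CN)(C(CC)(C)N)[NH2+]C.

The symbol for nitrogen appears 3 times in the SMILES.

3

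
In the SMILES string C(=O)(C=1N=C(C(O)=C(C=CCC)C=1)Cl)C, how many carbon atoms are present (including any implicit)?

11

The symbol for carbon appears 11 times in the SMILES. (Cl is a single chlorine, not C + l.)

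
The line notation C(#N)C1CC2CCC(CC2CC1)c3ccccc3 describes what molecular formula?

Heavy atoms from the SMILES: 17 C, 1 N.
Implicit hydrogens by atom environment:
  6 × C: 2 H each → 12
  5 × C (aromatic): 1 H each → 5
  4 × C: 1 H each → 4
  1 × C: no H
  1 × C (aromatic): no H
  1 × N: no H
  Total hydrogens = 21.
Molecular formula: C17H21N

C17H21N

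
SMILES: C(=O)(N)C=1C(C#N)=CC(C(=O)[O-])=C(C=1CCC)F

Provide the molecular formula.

Heavy atoms from the SMILES: 12 C, 1 F, 2 N, 3 O.
Implicit hydrogens by atom environment:
  5 × C (aromatic): no H
  3 × C: no H
  2 × C: 2 H each → 4
  2 × O: no H
  1 × C: 3 H
  1 × C (aromatic): 1 H
  1 × F: no H
  1 × N: 2 H
  1 × N: no H
  1 × O (charge -1): no H
  Total hydrogens = 10.
Net charge -1.
Molecular formula: C12H10FN2O3-

C12H10FN2O3-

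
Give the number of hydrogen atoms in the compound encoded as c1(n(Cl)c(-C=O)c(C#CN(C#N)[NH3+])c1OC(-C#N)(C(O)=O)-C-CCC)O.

15

Hydrogens are implicit in SMILES; fill each atom to its normal valence:
  6 × C: no H
  4 × C (aromatic): no H
  3 × C: 2 H each → 6
  3 × N: no H
  3 × O: no H
  2 × O: 1 H each → 2
  1 × C: 3 H
  1 × C: 1 H
  1 × Cl: no H
  1 × N (charge +1): 3 H
  1 × N (aromatic): no H
  Total hydrogens = 15.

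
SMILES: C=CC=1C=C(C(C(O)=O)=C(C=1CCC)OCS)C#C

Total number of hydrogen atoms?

Hydrogens are implicit in SMILES; fill each atom to its normal valence:
  5 × C (aromatic): no H
  4 × C: 2 H each → 8
  2 × C: 1 H each → 2
  2 × C: no H
  2 × O: no H
  1 × C: 3 H
  1 × C (aromatic): 1 H
  1 × O: 1 H
  1 × S: 1 H
  Total hydrogens = 16.

16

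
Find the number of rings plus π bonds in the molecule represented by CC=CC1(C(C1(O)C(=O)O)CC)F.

3

Molecular formula from the SMILES: C9H13FO3.
DoU = (2C + 2 + N − H − X)/2 = (2·9 + 2 + 0 − 13 − 1)/2 = 6/2 = 3.
(Structurally: 1 ring(s) + 2 π bond(s) = 3.)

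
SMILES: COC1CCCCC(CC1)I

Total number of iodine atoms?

1

The symbol for iodine appears 1 time in the SMILES.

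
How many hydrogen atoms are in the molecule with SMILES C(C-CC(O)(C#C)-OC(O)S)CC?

Hydrogens are implicit in SMILES; fill each atom to its normal valence:
  4 × C: 2 H each → 8
  2 × C: 1 H each → 2
  2 × C: no H
  2 × O: 1 H each → 2
  1 × C: 3 H
  1 × O: no H
  1 × S: 1 H
  Total hydrogens = 16.

16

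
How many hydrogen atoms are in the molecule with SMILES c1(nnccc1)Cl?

Hydrogens are implicit in SMILES; fill each atom to its normal valence:
  3 × C (aromatic): 1 H each → 3
  2 × N (aromatic): no H
  1 × C (aromatic): no H
  1 × Cl: no H
  Total hydrogens = 3.

3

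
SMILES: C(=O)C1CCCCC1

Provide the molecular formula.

Heavy atoms from the SMILES: 7 C, 1 O.
Implicit hydrogens by atom environment:
  5 × C: 2 H each → 10
  2 × C: 1 H each → 2
  1 × O: no H
  Total hydrogens = 12.
Molecular formula: C7H12O

C7H12O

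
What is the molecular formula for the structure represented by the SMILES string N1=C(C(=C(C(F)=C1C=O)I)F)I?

C6HF2I2NO

Heavy atoms from the SMILES: 6 C, 2 F, 2 I, 1 N, 1 O.
Implicit hydrogens by atom environment:
  5 × C (aromatic): no H
  2 × F: no H
  2 × I: no H
  1 × C: 1 H
  1 × N (aromatic): no H
  1 × O: no H
  Total hydrogens = 1.
Molecular formula: C6HF2I2NO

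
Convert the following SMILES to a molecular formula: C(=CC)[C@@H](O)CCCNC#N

Heavy atoms from the SMILES: 8 C, 2 N, 1 O.
Implicit hydrogens by atom environment:
  3 × C: 2 H each → 6
  3 × C: 1 H each → 3
  1 × C: 3 H
  1 × C: no H
  1 × N: 1 H
  1 × N: no H
  1 × O: 1 H
  Total hydrogens = 14.
Molecular formula: C8H14N2O

C8H14N2O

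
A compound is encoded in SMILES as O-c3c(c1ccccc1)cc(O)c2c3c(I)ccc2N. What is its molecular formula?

C16H12INO2

Heavy atoms from the SMILES: 16 C, 1 I, 1 N, 2 O.
Implicit hydrogens by atom environment:
  8 × C (aromatic): 1 H each → 8
  8 × C (aromatic): no H
  2 × O: 1 H each → 2
  1 × I: no H
  1 × N: 2 H
  Total hydrogens = 12.
Molecular formula: C16H12INO2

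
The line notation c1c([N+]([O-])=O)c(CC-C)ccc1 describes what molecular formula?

C9H11NO2

Heavy atoms from the SMILES: 9 C, 1 N, 2 O.
Implicit hydrogens by atom environment:
  4 × C (aromatic): 1 H each → 4
  2 × C: 2 H each → 4
  2 × C (aromatic): no H
  1 × C: 3 H
  1 × N (charge +1): no H
  1 × O: no H
  1 × O (charge -1): no H
  Total hydrogens = 11.
Molecular formula: C9H11NO2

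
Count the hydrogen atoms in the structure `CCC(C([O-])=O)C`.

Hydrogens are implicit in SMILES; fill each atom to its normal valence:
  2 × C: 3 H each → 6
  1 × C: 2 H
  1 × C: 1 H
  1 × C: no H
  1 × O: no H
  1 × O (charge -1): no H
  Total hydrogens = 9.

9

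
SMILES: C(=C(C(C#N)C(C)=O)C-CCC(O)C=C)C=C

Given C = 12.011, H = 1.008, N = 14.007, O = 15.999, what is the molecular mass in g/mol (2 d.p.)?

Molecular formula: C14H19NO2.
M = 14×12.011 + 19×1.008 + 1×14.007 + 2×15.999 = 233.31 g/mol.

233.31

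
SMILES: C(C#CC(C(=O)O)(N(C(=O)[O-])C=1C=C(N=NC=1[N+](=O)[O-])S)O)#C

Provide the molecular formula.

Heavy atoms from the SMILES: 11 C, 4 N, 7 O, 1 S.
Implicit hydrogens by atom environment:
  6 × C: no H
  3 × C (aromatic): no H
  3 × O: no H
  2 × N (aromatic): no H
  2 × O: 1 H each → 2
  2 × O (charge -1): no H
  1 × C (aromatic): 1 H
  1 × C: 1 H
  1 × N (charge +1): no H
  1 × N: no H
  1 × S: 1 H
  Total hydrogens = 5.
Net charge -1.
Molecular formula: C11H5N4O7S-

C11H5N4O7S-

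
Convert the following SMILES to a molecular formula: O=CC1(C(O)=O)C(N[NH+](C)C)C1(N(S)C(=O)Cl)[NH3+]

Heavy atoms from the SMILES: 8 C, 1 Cl, 4 N, 4 O, 1 S.
Implicit hydrogens by atom environment:
  4 × C: no H
  3 × O: no H
  2 × C: 3 H each → 6
  2 × C: 1 H each → 2
  1 × Cl: no H
  1 × N (charge +1): 3 H
  1 × N: 1 H
  1 × N (charge +1): 1 H
  1 × N: no H
  1 × O: 1 H
  1 × S: 1 H
  Total hydrogens = 15.
Net charge +2.
Molecular formula: [C8H15ClN4O4S]2+

[C8H15ClN4O4S]2+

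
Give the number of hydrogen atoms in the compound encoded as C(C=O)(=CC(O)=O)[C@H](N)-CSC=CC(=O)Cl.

10

Hydrogens are implicit in SMILES; fill each atom to its normal valence:
  5 × C: 1 H each → 5
  3 × C: no H
  3 × O: no H
  1 × C: 2 H
  1 × Cl: no H
  1 × N: 2 H
  1 × O: 1 H
  1 × S: no H
  Total hydrogens = 10.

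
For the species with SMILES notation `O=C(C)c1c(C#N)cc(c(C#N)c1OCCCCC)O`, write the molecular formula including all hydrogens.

C15H16N2O3

Heavy atoms from the SMILES: 15 C, 2 N, 3 O.
Implicit hydrogens by atom environment:
  5 × C (aromatic): no H
  4 × C: 2 H each → 8
  3 × C: no H
  2 × C: 3 H each → 6
  2 × N: no H
  2 × O: no H
  1 × C (aromatic): 1 H
  1 × O: 1 H
  Total hydrogens = 16.
Molecular formula: C15H16N2O3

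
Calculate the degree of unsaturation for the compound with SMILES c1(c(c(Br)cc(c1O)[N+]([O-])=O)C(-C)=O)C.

6

Molecular formula from the SMILES: C9H8BrNO4.
DoU = (2C + 2 + N − H − X)/2 = (2·9 + 2 + 1 − 8 − 1)/2 = 12/2 = 6.
(Structurally: 1 ring(s) + 5 π bond(s) = 6.)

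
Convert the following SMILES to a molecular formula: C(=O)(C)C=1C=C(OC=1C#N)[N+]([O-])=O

Heavy atoms from the SMILES: 7 C, 2 N, 4 O.
Implicit hydrogens by atom environment:
  3 × C (aromatic): no H
  2 × C: no H
  2 × O: no H
  1 × C: 3 H
  1 × C (aromatic): 1 H
  1 × N (charge +1): no H
  1 × N: no H
  1 × O (aromatic): no H
  1 × O (charge -1): no H
  Total hydrogens = 4.
Molecular formula: C7H4N2O4

C7H4N2O4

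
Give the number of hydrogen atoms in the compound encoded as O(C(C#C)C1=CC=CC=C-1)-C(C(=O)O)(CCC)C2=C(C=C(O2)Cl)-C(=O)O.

17

Hydrogens are implicit in SMILES; fill each atom to its normal valence:
  6 × C (aromatic): 1 H each → 6
  4 × C (aromatic): no H
  4 × C: no H
  3 × O: no H
  2 × C: 2 H each → 4
  2 × C: 1 H each → 2
  2 × O: 1 H each → 2
  1 × C: 3 H
  1 × Cl: no H
  1 × O (aromatic): no H
  Total hydrogens = 17.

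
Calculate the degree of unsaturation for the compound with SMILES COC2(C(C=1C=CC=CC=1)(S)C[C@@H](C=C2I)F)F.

6

Molecular formula from the SMILES: C13H13F2IOS.
DoU = (2C + 2 + N − H − X)/2 = (2·13 + 2 + 0 − 13 − 3)/2 = 12/2 = 6.
(Structurally: 2 ring(s) + 4 π bond(s) = 6.)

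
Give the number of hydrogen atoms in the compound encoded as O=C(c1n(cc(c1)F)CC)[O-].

Hydrogens are implicit in SMILES; fill each atom to its normal valence:
  2 × C (aromatic): 1 H each → 2
  2 × C (aromatic): no H
  1 × C: 3 H
  1 × C: 2 H
  1 × C: no H
  1 × F: no H
  1 × N (aromatic): no H
  1 × O: no H
  1 × O (charge -1): no H
  Total hydrogens = 7.

7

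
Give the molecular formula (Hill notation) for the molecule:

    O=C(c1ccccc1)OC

Heavy atoms from the SMILES: 8 C, 2 O.
Implicit hydrogens by atom environment:
  5 × C (aromatic): 1 H each → 5
  2 × O: no H
  1 × C: 3 H
  1 × C (aromatic): no H
  1 × C: no H
  Total hydrogens = 8.
Molecular formula: C8H8O2

C8H8O2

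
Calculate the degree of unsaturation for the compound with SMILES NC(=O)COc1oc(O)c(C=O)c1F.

5

Molecular formula from the SMILES: C7H6FNO5.
DoU = (2C + 2 + N − H − X)/2 = (2·7 + 2 + 1 − 6 − 1)/2 = 10/2 = 5.
(Structurally: 1 ring(s) + 4 π bond(s) = 5.)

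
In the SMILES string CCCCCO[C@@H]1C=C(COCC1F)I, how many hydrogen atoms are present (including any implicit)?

Hydrogens are implicit in SMILES; fill each atom to its normal valence:
  6 × C: 2 H each → 12
  3 × C: 1 H each → 3
  2 × O: no H
  1 × C: 3 H
  1 × C: no H
  1 × F: no H
  1 × I: no H
  Total hydrogens = 18.

18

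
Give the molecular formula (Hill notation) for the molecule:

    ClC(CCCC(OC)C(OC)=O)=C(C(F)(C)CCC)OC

C15H26ClFO4

Heavy atoms from the SMILES: 15 C, 1 Cl, 1 F, 4 O.
Implicit hydrogens by atom environment:
  5 × C: 3 H each → 15
  5 × C: 2 H each → 10
  4 × C: no H
  4 × O: no H
  1 × C: 1 H
  1 × Cl: no H
  1 × F: no H
  Total hydrogens = 26.
Molecular formula: C15H26ClFO4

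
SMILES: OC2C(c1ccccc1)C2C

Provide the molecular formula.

Heavy atoms from the SMILES: 10 C, 1 O.
Implicit hydrogens by atom environment:
  5 × C (aromatic): 1 H each → 5
  3 × C: 1 H each → 3
  1 × C: 3 H
  1 × C (aromatic): no H
  1 × O: 1 H
  Total hydrogens = 12.
Molecular formula: C10H12O

C10H12O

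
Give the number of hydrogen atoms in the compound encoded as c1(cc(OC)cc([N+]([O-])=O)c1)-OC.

9

Hydrogens are implicit in SMILES; fill each atom to its normal valence:
  3 × C (aromatic): 1 H each → 3
  3 × C (aromatic): no H
  3 × O: no H
  2 × C: 3 H each → 6
  1 × N (charge +1): no H
  1 × O (charge -1): no H
  Total hydrogens = 9.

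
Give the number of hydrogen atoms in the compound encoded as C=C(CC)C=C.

10

Hydrogens are implicit in SMILES; fill each atom to its normal valence:
  3 × C: 2 H each → 6
  1 × C: 3 H
  1 × C: 1 H
  1 × C: no H
  Total hydrogens = 10.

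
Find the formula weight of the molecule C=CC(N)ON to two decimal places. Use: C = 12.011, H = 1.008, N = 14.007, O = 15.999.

Molecular formula: C3H8N2O.
M = 3×12.011 + 8×1.008 + 2×14.007 + 1×15.999 = 88.11 g/mol.

88.11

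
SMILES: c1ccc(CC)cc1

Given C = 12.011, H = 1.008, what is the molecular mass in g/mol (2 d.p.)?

Molecular formula: C8H10.
M = 8×12.011 + 10×1.008 = 106.17 g/mol.

106.17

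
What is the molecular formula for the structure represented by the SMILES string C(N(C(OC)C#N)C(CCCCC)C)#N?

C11H19N3O

Heavy atoms from the SMILES: 11 C, 3 N, 1 O.
Implicit hydrogens by atom environment:
  4 × C: 2 H each → 8
  3 × C: 3 H each → 9
  3 × N: no H
  2 × C: 1 H each → 2
  2 × C: no H
  1 × O: no H
  Total hydrogens = 19.
Molecular formula: C11H19N3O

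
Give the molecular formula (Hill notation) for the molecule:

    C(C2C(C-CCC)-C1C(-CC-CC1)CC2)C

Heavy atoms from the SMILES: 16 C.
Implicit hydrogens by atom environment:
  10 × C: 2 H each → 20
  4 × C: 1 H each → 4
  2 × C: 3 H each → 6
  Total hydrogens = 30.
Molecular formula: C16H30

C16H30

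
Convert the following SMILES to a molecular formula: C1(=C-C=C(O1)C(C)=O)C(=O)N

Heavy atoms from the SMILES: 7 C, 1 N, 3 O.
Implicit hydrogens by atom environment:
  2 × C (aromatic): 1 H each → 2
  2 × C (aromatic): no H
  2 × C: no H
  2 × O: no H
  1 × C: 3 H
  1 × N: 2 H
  1 × O (aromatic): no H
  Total hydrogens = 7.
Molecular formula: C7H7NO3

C7H7NO3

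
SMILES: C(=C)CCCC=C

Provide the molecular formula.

C7H12

Heavy atoms from the SMILES: 7 C.
Implicit hydrogens by atom environment:
  5 × C: 2 H each → 10
  2 × C: 1 H each → 2
  Total hydrogens = 12.
Molecular formula: C7H12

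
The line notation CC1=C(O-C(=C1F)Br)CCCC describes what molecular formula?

C9H12BrFO

Heavy atoms from the SMILES: 1 Br, 9 C, 1 F, 1 O.
Implicit hydrogens by atom environment:
  4 × C (aromatic): no H
  3 × C: 2 H each → 6
  2 × C: 3 H each → 6
  1 × Br: no H
  1 × F: no H
  1 × O (aromatic): no H
  Total hydrogens = 12.
Molecular formula: C9H12BrFO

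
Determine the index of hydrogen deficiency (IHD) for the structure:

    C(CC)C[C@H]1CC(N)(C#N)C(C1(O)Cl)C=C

Molecular formula from the SMILES: C12H19ClN2O.
DoU = (2C + 2 + N − H − X)/2 = (2·12 + 2 + 2 − 19 − 1)/2 = 8/2 = 4.
(Structurally: 1 ring(s) + 3 π bond(s) = 4.)

4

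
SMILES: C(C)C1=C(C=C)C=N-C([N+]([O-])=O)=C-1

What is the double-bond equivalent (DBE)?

6

Molecular formula from the SMILES: C9H10N2O2.
DoU = (2C + 2 + N − H − X)/2 = (2·9 + 2 + 2 − 10 − 0)/2 = 12/2 = 6.
(Structurally: 1 ring(s) + 5 π bond(s) = 6.)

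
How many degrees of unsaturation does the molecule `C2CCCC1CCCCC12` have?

Molecular formula from the SMILES: C10H18.
DoU = (2C + 2 + N − H − X)/2 = (2·10 + 2 + 0 − 18 − 0)/2 = 4/2 = 2.
(Structurally: 2 ring(s) + 0 π bond(s) = 2.)

2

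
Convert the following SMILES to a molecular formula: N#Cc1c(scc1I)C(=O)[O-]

C6HINO2S-

Heavy atoms from the SMILES: 6 C, 1 I, 1 N, 2 O, 1 S.
Implicit hydrogens by atom environment:
  3 × C (aromatic): no H
  2 × C: no H
  1 × C (aromatic): 1 H
  1 × I: no H
  1 × N: no H
  1 × O: no H
  1 × O (charge -1): no H
  1 × S (aromatic): no H
  Total hydrogens = 1.
Net charge -1.
Molecular formula: C6HINO2S-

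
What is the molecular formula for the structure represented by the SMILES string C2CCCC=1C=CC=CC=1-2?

Heavy atoms from the SMILES: 10 C.
Implicit hydrogens by atom environment:
  4 × C: 2 H each → 8
  4 × C (aromatic): 1 H each → 4
  2 × C (aromatic): no H
  Total hydrogens = 12.
Molecular formula: C10H12

C10H12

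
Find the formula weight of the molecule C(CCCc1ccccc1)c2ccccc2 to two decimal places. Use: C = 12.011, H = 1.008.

Molecular formula: C16H18.
M = 16×12.011 + 18×1.008 = 210.32 g/mol.

210.32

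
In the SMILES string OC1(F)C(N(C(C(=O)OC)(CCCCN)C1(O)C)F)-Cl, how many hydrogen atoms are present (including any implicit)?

19

Hydrogens are implicit in SMILES; fill each atom to its normal valence:
  4 × C: 2 H each → 8
  4 × C: no H
  2 × C: 3 H each → 6
  2 × F: no H
  2 × O: 1 H each → 2
  2 × O: no H
  1 × C: 1 H
  1 × Cl: no H
  1 × N: 2 H
  1 × N: no H
  Total hydrogens = 19.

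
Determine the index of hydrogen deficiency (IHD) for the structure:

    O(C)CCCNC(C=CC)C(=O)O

2

Molecular formula from the SMILES: C9H17NO3.
DoU = (2C + 2 + N − H − X)/2 = (2·9 + 2 + 1 − 17 − 0)/2 = 4/2 = 2.
(Structurally: 0 ring(s) + 2 π bond(s) = 2.)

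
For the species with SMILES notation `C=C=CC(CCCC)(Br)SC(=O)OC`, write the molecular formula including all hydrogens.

Heavy atoms from the SMILES: 1 Br, 10 C, 2 O, 1 S.
Implicit hydrogens by atom environment:
  4 × C: 2 H each → 8
  3 × C: no H
  2 × C: 3 H each → 6
  2 × O: no H
  1 × Br: no H
  1 × C: 1 H
  1 × S: no H
  Total hydrogens = 15.
Molecular formula: C10H15BrO2S

C10H15BrO2S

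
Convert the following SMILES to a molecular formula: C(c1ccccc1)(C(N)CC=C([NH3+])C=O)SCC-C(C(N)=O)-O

Heavy atoms from the SMILES: 16 C, 3 N, 3 O, 1 S.
Implicit hydrogens by atom environment:
  5 × C: 1 H each → 5
  5 × C (aromatic): 1 H each → 5
  3 × C: 2 H each → 6
  2 × C: no H
  2 × N: 2 H each → 4
  2 × O: no H
  1 × C (aromatic): no H
  1 × N (charge +1): 3 H
  1 × O: 1 H
  1 × S: no H
  Total hydrogens = 24.
Net charge +1.
Molecular formula: C16H24N3O3S+

C16H24N3O3S+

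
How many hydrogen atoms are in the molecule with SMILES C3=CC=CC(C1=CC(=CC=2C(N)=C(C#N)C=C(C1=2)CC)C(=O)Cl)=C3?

15

Hydrogens are implicit in SMILES; fill each atom to its normal valence:
  8 × C (aromatic): 1 H each → 8
  8 × C (aromatic): no H
  2 × C: no H
  1 × C: 3 H
  1 × C: 2 H
  1 × Cl: no H
  1 × N: 2 H
  1 × N: no H
  1 × O: no H
  Total hydrogens = 15.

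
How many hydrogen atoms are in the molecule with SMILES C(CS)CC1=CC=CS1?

10

Hydrogens are implicit in SMILES; fill each atom to its normal valence:
  3 × C: 2 H each → 6
  3 × C (aromatic): 1 H each → 3
  1 × C (aromatic): no H
  1 × S: 1 H
  1 × S (aromatic): no H
  Total hydrogens = 10.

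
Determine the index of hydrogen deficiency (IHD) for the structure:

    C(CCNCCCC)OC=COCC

1

Molecular formula from the SMILES: C11H23NO2.
DoU = (2C + 2 + N − H − X)/2 = (2·11 + 2 + 1 − 23 − 0)/2 = 2/2 = 1.
(Structurally: 0 ring(s) + 1 π bond(s) = 1.)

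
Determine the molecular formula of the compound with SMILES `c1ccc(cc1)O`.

C6H6O

Heavy atoms from the SMILES: 6 C, 1 O.
Implicit hydrogens by atom environment:
  5 × C (aromatic): 1 H each → 5
  1 × C (aromatic): no H
  1 × O: 1 H
  Total hydrogens = 6.
Molecular formula: C6H6O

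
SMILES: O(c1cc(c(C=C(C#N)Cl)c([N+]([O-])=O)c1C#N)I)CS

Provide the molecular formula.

C11H5ClIN3O3S

Heavy atoms from the SMILES: 11 C, 1 Cl, 1 I, 3 N, 3 O, 1 S.
Implicit hydrogens by atom environment:
  5 × C (aromatic): no H
  3 × C: no H
  2 × N: no H
  2 × O: no H
  1 × C: 2 H
  1 × C (aromatic): 1 H
  1 × C: 1 H
  1 × Cl: no H
  1 × I: no H
  1 × N (charge +1): no H
  1 × O (charge -1): no H
  1 × S: 1 H
  Total hydrogens = 5.
Molecular formula: C11H5ClIN3O3S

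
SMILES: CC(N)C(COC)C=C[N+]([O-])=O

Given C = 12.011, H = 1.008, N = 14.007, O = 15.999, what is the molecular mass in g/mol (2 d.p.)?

Molecular formula: C7H14N2O3.
M = 7×12.011 + 14×1.008 + 2×14.007 + 3×15.999 = 174.20 g/mol.

174.20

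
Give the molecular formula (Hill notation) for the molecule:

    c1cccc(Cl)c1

Heavy atoms from the SMILES: 6 C, 1 Cl.
Implicit hydrogens by atom environment:
  5 × C (aromatic): 1 H each → 5
  1 × C (aromatic): no H
  1 × Cl: no H
  Total hydrogens = 5.
Molecular formula: C6H5Cl

C6H5Cl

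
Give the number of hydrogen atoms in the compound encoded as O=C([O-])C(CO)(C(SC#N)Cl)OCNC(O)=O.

Hydrogens are implicit in SMILES; fill each atom to its normal valence:
  4 × C: no H
  3 × O: no H
  2 × C: 2 H each → 4
  2 × O: 1 H each → 2
  1 × C: 1 H
  1 × Cl: no H
  1 × N: 1 H
  1 × N: no H
  1 × O (charge -1): no H
  1 × S: no H
  Total hydrogens = 8.

8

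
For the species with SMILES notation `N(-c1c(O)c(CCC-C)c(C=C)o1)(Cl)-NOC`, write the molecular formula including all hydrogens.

C11H17ClN2O3

Heavy atoms from the SMILES: 11 C, 1 Cl, 2 N, 3 O.
Implicit hydrogens by atom environment:
  4 × C: 2 H each → 8
  4 × C (aromatic): no H
  2 × C: 3 H each → 6
  1 × C: 1 H
  1 × Cl: no H
  1 × N: 1 H
  1 × N: no H
  1 × O: 1 H
  1 × O (aromatic): no H
  1 × O: no H
  Total hydrogens = 17.
Molecular formula: C11H17ClN2O3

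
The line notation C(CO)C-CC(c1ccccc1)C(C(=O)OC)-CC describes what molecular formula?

C16H24O3

Heavy atoms from the SMILES: 16 C, 3 O.
Implicit hydrogens by atom environment:
  5 × C: 2 H each → 10
  5 × C (aromatic): 1 H each → 5
  2 × C: 3 H each → 6
  2 × C: 1 H each → 2
  2 × O: no H
  1 × C: no H
  1 × C (aromatic): no H
  1 × O: 1 H
  Total hydrogens = 24.
Molecular formula: C16H24O3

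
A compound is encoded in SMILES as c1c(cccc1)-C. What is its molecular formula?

C7H8

Heavy atoms from the SMILES: 7 C.
Implicit hydrogens by atom environment:
  5 × C (aromatic): 1 H each → 5
  1 × C: 3 H
  1 × C (aromatic): no H
  Total hydrogens = 8.
Molecular formula: C7H8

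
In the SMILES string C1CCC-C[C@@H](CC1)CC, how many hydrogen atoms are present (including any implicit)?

Hydrogens are implicit in SMILES; fill each atom to its normal valence:
  8 × C: 2 H each → 16
  1 × C: 3 H
  1 × C: 1 H
  Total hydrogens = 20.

20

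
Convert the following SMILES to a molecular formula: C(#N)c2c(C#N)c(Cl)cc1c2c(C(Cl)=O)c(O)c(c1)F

C13H3Cl2FN2O2

Heavy atoms from the SMILES: 13 C, 2 Cl, 1 F, 2 N, 2 O.
Implicit hydrogens by atom environment:
  8 × C (aromatic): no H
  3 × C: no H
  2 × C (aromatic): 1 H each → 2
  2 × Cl: no H
  2 × N: no H
  1 × F: no H
  1 × O: 1 H
  1 × O: no H
  Total hydrogens = 3.
Molecular formula: C13H3Cl2FN2O2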